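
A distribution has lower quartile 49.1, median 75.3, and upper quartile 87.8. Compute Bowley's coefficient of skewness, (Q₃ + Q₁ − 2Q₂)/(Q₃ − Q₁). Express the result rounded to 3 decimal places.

-0.354

numerator: Q₃ + Q₁ − 2Q₂ = 87.8 + 49.1 − 2×75.3 = -13.7000
denominator: Q₃ − Q₁ = 87.8 − 49.1 = 38.7000
Bowley skewness = -13.7000 / 38.7000 ≈ -0.354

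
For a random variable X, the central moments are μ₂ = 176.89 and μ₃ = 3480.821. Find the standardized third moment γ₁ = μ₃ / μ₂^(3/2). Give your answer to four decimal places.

σ = √μ₂ = √176.89 = 13.30000
σ³ = μ₂^(3/2) = 2352.63700
γ₁ = μ₃/σ³ = 3480.821 / 2352.63700 ≈ 1.4795

1.4795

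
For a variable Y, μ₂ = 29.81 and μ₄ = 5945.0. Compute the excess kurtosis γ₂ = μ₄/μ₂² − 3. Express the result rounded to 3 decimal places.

3.690

μ₂² = 29.81² = 888.63610
μ₄/μ₂² = 5945.0 / 888.63610 = 6.69003
γ₂ = 6.69003 − 3 ≈ 3.690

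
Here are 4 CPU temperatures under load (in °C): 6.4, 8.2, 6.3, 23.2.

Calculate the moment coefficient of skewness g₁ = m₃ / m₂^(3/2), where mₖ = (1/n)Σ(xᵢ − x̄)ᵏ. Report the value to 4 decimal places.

x̄ = (6.4 + 8.2 + 6.3 + 23.2) / 4 = 11.0250
deviations (xᵢ − x̄): -4.6250, -2.8250, -4.7250, 12.1750
Σ(xᵢ − x̄)² = 199.9275 ⇒ m₂ = 199.9275/4 = 49.98187
Σ(xᵢ − x̄)³ = 1577.7424 ⇒ m₃ = 1577.7424/4 = 394.43559
m₂^(3/2) = 49.98187^(1.5) = 353.36116
g₁ = m₃ / m₂^(3/2) = 394.43559 / 353.36116 ≈ 1.1162

1.1162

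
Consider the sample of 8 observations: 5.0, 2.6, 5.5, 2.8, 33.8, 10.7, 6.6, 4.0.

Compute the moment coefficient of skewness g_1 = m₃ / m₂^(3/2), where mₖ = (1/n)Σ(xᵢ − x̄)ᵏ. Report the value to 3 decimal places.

x̄ = (5.0 + 2.6 + 5.5 + 2.8 + 33.8 + 10.7 + 6.6 + 4.0) / 8 = 8.8750
deviations (xᵢ − x̄): -3.8750, -6.2750, -3.3750, -6.0750, 24.9250, 1.8250, -2.2750, -4.8750
Σ(xᵢ − x̄)² = 756.2150 ⇒ m₂ = 756.2150/8 = 94.52687
Σ(xᵢ − x̄)³ = 14795.3302 ⇒ m₃ = 14795.3302/8 = 1849.41628
m₂^(3/2) = 94.52687^(1.5) = 919.03690
g_1 = m₃ / m₂^(3/2) = 1849.41628 / 919.03690 ≈ 2.012

2.012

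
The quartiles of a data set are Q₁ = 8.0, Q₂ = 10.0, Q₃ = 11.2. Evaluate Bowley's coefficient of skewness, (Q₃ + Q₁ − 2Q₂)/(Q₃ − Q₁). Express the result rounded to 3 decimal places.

-0.250

numerator: Q₃ + Q₁ − 2Q₂ = 11.2 + 8.0 − 2×10.0 = -0.8000
denominator: Q₃ − Q₁ = 11.2 − 8.0 = 3.2000
Bowley skewness = -0.8000 / 3.2000 ≈ -0.250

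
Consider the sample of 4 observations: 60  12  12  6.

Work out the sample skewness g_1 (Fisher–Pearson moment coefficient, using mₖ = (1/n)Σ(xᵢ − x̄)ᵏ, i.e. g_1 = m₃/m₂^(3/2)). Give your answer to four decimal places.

1.1100

x̄ = (60 + 12 + 12 + 6) / 4 = 22.5000
deviations (xᵢ − x̄): 37.5000, -10.5000, -10.5000, -16.5000
Σ(xᵢ − x̄)² = 1899.0000 ⇒ m₂ = 1899.0000/4 = 474.75000
Σ(xᵢ − x̄)³ = 45927.0000 ⇒ m₃ = 45927.0000/4 = 11481.75000
m₂^(3/2) = 474.75000^(1.5) = 10344.21313
g_1 = m₃ / m₂^(3/2) = 11481.75000 / 10344.21313 ≈ 1.1100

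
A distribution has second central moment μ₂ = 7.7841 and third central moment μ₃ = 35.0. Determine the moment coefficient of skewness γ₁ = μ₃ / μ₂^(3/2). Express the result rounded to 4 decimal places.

σ = √μ₂ = √7.7841 = 2.79000
σ³ = μ₂^(3/2) = 21.71764
γ₁ = μ₃/σ³ = 35.0 / 21.71764 ≈ 1.6116

1.6116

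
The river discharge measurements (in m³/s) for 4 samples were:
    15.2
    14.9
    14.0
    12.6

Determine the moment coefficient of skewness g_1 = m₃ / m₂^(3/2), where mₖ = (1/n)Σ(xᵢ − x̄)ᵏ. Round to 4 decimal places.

-0.5940

x̄ = (15.2 + 14.9 + 14.0 + 12.6) / 4 = 14.1750
deviations (xᵢ − x̄): 1.0250, 0.7250, -0.1750, -1.5750
Σ(xᵢ − x̄)² = 4.0875 ⇒ m₂ = 4.0875/4 = 1.02188
Σ(xᵢ − x̄)³ = -2.4544 ⇒ m₃ = -2.4544/4 = -0.61359
m₂^(3/2) = 1.02188^(1.5) = 1.03299
g_1 = m₃ / m₂^(3/2) = -0.61359 / 1.03299 ≈ -0.5940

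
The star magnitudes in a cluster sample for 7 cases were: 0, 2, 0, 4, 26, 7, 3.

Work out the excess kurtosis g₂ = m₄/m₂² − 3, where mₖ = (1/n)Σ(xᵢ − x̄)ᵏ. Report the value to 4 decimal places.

x̄ = 6.0000
Σ(xᵢ − x̄)² = 502.0000 ⇒ m₂ = 71.71429
Σ(xᵢ − x̄)⁴ = 162946.0000 ⇒ m₄ = 23278.00000
m₂² = 5142.93878
g₂ = m₄/m₂² − 3 = 4.52621 − 3 ≈ 1.5262

1.5262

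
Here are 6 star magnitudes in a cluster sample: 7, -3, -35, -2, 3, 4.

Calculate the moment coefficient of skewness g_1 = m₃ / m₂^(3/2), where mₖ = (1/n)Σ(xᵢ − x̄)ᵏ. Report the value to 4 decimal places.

-1.5567

x̄ = (7 - 3 - 35 - 2 + 3 + 4) / 6 = -4.3333
deviations (xᵢ − x̄): 11.3333, 1.3333, -30.6667, 2.3333, 7.3333, 8.3333
Σ(xᵢ − x̄)² = 1199.3333 ⇒ m₂ = 1199.3333/6 = 199.88889
Σ(xᵢ − x̄)³ = -26396.4444 ⇒ m₃ = -26396.4444/6 = -4399.40741
m₂^(3/2) = 199.88889^(1.5) = 2826.07043
g_1 = m₃ / m₂^(3/2) = -4399.40741 / 2826.07043 ≈ -1.5567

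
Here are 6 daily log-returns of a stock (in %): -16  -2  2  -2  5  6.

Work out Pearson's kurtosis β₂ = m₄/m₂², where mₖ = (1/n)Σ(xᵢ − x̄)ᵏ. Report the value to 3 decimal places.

3.066

x̄ = -1.1667
Σ(xᵢ − x̄)² = 320.8333 ⇒ m₂ = 53.47222
Σ(xᵢ − x̄)⁴ = 52597.8194 ⇒ m₄ = 8766.30324
m₂² = 2859.27855
β₂ = m₄/m₂² = 8766.30324 / 2859.27855 ≈ 3.066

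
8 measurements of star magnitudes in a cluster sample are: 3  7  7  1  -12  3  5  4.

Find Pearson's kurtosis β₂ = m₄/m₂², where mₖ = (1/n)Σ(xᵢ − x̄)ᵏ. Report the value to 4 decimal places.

4.9512

x̄ = 2.2500
Σ(xᵢ − x̄)² = 261.5000 ⇒ m₂ = 32.68750
Σ(xᵢ − x̄)⁴ = 42322.1563 ⇒ m₄ = 5290.26953
m₂² = 1068.47266
β₂ = m₄/m₂² = 5290.26953 / 1068.47266 ≈ 4.9512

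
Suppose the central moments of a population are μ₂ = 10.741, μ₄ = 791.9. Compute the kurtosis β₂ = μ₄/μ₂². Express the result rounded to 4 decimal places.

μ₂² = 10.741² = 115.36908
μ₄/μ₂² = 791.9 / 115.36908 = 6.86406
β₂ ≈ 6.8641

6.8641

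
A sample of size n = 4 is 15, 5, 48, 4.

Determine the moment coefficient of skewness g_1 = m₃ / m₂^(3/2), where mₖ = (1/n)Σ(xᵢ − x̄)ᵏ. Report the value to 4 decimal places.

x̄ = (15 + 5 + 48 + 4) / 4 = 18.0000
deviations (xᵢ − x̄): -3.0000, -13.0000, 30.0000, -14.0000
Σ(xᵢ − x̄)² = 1274.0000 ⇒ m₂ = 1274.0000/4 = 318.50000
Σ(xᵢ − x̄)³ = 22032.0000 ⇒ m₃ = 22032.0000/4 = 5508.00000
m₂^(3/2) = 318.50000^(1.5) = 5684.13200
g_1 = m₃ / m₂^(3/2) = 5508.00000 / 5684.13200 ≈ 0.9690

0.9690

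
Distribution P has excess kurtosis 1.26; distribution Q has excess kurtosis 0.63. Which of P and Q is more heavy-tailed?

P

Higher excess kurtosis ⇒ heavier tails relative to the normal distribution.
1.26 vs 0.63: the larger is 1.26, so P has heavier tails.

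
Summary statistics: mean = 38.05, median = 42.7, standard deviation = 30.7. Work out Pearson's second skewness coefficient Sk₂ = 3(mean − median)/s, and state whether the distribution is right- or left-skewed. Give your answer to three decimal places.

Sk₂ = 3(38.05 − 42.7) / 30.7 = 3 × -4.6500 / 30.7
    = -13.9500 / 30.7 ≈ -0.454
Sk₂ < 0 ⇒ mean < median ⇒ left-skewed (negative skew).

-0.454, left-skewed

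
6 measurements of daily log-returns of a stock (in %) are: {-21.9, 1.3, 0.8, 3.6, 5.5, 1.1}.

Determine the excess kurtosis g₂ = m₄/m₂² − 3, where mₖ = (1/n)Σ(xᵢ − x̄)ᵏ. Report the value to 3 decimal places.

x̄ = -1.6000
Σ(xᵢ − x̄)² = 511.0000 ⇒ m₂ = 85.16667
Σ(xᵢ − x̄)⁴ = 173247.5476 ⇒ m₄ = 28874.59127
m₂² = 7253.36111
g₂ = m₄/m₂² − 3 = 3.98086 − 3 ≈ 0.981

0.981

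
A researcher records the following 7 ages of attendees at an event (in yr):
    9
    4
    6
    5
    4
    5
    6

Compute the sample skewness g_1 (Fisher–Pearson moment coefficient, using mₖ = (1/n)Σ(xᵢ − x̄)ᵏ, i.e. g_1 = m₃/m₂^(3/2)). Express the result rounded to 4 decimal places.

1.1472

x̄ = (9 + 4 + 6 + 5 + 4 + 5 + 6) / 7 = 5.5714
deviations (xᵢ − x̄): 3.4286, -1.5714, 0.4286, -0.5714, -1.5714, -0.5714, 0.4286
Σ(xᵢ − x̄)² = 17.7143 ⇒ m₂ = 17.7143/7 = 2.53061
Σ(xᵢ − x̄)³ = 32.3265 ⇒ m₃ = 32.3265/7 = 4.61808
m₂^(3/2) = 2.53061^(1.5) = 4.02567
g_1 = m₃ / m₂^(3/2) = 4.61808 / 4.02567 ≈ 1.1472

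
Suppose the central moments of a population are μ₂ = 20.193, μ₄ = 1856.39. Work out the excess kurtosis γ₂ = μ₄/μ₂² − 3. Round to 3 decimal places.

1.553

μ₂² = 20.193² = 407.75725
μ₄/μ₂² = 1856.39 / 407.75725 = 4.55268
γ₂ = 4.55268 − 3 ≈ 1.553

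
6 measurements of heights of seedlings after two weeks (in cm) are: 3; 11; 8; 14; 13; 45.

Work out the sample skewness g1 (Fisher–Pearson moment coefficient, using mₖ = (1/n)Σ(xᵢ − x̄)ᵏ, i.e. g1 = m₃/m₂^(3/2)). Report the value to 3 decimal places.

1.496

x̄ = (3 + 11 + 8 + 14 + 13 + 45) / 6 = 15.6667
deviations (xᵢ − x̄): -12.6667, -4.6667, -7.6667, -1.6667, -2.6667, 29.3333
Σ(xᵢ − x̄)² = 1111.3333 ⇒ m₂ = 1111.3333/6 = 185.22222
Σ(xᵢ − x̄)³ = 22631.5556 ⇒ m₃ = 22631.5556/6 = 3771.92593
m₂^(3/2) = 185.22222^(1.5) = 2520.80723
g1 = m₃ / m₂^(3/2) = 3771.92593 / 2520.80723 ≈ 1.496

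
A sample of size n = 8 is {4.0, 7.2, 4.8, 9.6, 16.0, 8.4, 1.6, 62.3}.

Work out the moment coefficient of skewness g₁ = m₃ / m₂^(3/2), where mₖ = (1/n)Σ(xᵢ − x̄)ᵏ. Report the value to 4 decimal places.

2.0633

x̄ = (4.0 + 7.2 + 4.8 + 9.6 + 16.0 + 8.4 + 1.6 + 62.3) / 8 = 14.2375
deviations (xᵢ − x̄): -10.2375, -7.0375, -9.4375, -4.6375, 1.7625, -5.8375, -12.6375, 48.0625
Σ(xᵢ − x̄)² = 2771.7988 ⇒ m₂ = 2771.7988/8 = 346.47484
Σ(xᵢ − x̄)³ = 106451.0292 ⇒ m₃ = 106451.0292/8 = 13306.37865
m₂^(3/2) = 346.47484^(1.5) = 6449.22548
g₁ = m₃ / m₂^(3/2) = 13306.37865 / 6449.22548 ≈ 2.0633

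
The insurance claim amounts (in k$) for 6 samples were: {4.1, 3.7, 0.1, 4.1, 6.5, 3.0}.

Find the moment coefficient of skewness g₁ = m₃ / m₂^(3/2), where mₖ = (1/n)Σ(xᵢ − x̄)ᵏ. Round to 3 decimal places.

x̄ = (4.1 + 3.7 + 0.1 + 4.1 + 6.5 + 3.0) / 6 = 3.5833
deviations (xᵢ − x̄): 0.5167, 0.1167, -3.4833, 0.5167, 2.9167, -0.5833
Σ(xᵢ − x̄)² = 21.5283 ⇒ m₂ = 21.5283/6 = 3.58806
Σ(xᵢ − x̄)³ = -17.3746 ⇒ m₃ = -17.3746/6 = -2.89576
m₂^(3/2) = 3.58806^(1.5) = 6.79655
g₁ = m₃ / m₂^(3/2) = -2.89576 / 6.79655 ≈ -0.426

-0.426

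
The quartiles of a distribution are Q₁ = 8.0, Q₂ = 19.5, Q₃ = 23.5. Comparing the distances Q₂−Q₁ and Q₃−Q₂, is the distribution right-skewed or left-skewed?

left-skewed

Q₂ − Q₁ = 11.5;  Q₃ − Q₂ = 4.0
Q₂ − Q₁ > Q₃ − Q₂ ⇒ the lower half is more spread out ⇒ left-skewed.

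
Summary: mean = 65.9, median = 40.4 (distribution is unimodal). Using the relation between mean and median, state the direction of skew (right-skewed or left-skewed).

mean − median = 65.9 − 40.4 = 25.5
mean > median ⇒ the longer tail is on the right ⇒ right-skewed (positively skewed).

right-skewed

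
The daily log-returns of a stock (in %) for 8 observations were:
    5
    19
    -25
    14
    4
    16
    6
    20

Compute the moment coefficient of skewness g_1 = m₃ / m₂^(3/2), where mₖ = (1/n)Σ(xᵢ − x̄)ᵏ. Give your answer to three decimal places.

x̄ = (5 + 19 - 25 + 14 + 4 + 16 + 6 + 20) / 8 = 7.3750
deviations (xᵢ − x̄): -2.3750, 11.6250, -32.3750, 6.6250, -3.3750, 8.6250, -1.3750, 12.6250
Σ(xᵢ − x̄)² = 1479.8750 ⇒ m₂ = 1479.8750/8 = 184.98438
Σ(xᵢ − x̄)³ = -29472.2813 ⇒ m₃ = -29472.2813/8 = -3684.03516
m₂^(3/2) = 184.98438^(1.5) = 2515.95327
g_1 = m₃ / m₂^(3/2) = -3684.03516 / 2515.95327 ≈ -1.464

-1.464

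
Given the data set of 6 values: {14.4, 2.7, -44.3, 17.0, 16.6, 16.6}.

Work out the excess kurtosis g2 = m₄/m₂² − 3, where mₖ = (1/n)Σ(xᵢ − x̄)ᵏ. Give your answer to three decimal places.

x̄ = 3.8333
Σ(xᵢ − x̄)² = 2929.0933 ⇒ m₂ = 488.18222
Σ(xᵢ − x̄)⁴ = 5463297.0864 ⇒ m₄ = 910549.51441
m₂² = 238321.88209
g2 = m₄/m₂² − 3 = 3.82067 − 3 ≈ 0.821

0.821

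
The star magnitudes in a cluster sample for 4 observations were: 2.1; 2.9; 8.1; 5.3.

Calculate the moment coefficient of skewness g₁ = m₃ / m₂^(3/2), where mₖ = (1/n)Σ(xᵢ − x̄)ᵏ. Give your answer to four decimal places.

x̄ = (2.1 + 2.9 + 8.1 + 5.3) / 4 = 4.6000
deviations (xᵢ − x̄): -2.5000, -1.7000, 3.5000, 0.7000
Σ(xᵢ − x̄)² = 21.8800 ⇒ m₂ = 21.8800/4 = 5.47000
Σ(xᵢ − x̄)³ = 22.6800 ⇒ m₃ = 22.6800/4 = 5.67000
m₂^(3/2) = 5.47000^(1.5) = 12.79325
g₁ = m₃ / m₂^(3/2) = 5.67000 / 12.79325 ≈ 0.4432

0.4432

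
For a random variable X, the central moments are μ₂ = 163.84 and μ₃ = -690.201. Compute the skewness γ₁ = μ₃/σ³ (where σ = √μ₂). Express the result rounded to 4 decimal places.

σ = √μ₂ = √163.84 = 12.80000
σ³ = μ₂^(3/2) = 2097.15200
γ₁ = μ₃/σ³ = -690.201 / 2097.15200 ≈ -0.3291

-0.3291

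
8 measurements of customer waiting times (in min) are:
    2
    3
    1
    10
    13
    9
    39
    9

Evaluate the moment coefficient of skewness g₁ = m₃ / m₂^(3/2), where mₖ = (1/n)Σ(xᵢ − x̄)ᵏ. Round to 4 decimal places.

1.7237

x̄ = (2 + 3 + 1 + 10 + 13 + 9 + 39 + 9) / 8 = 10.7500
deviations (xᵢ − x̄): -8.7500, -7.7500, -9.7500, -0.7500, 2.2500, -1.7500, 28.2500, -1.7500
Σ(xᵢ − x̄)² = 1041.5000 ⇒ m₂ = 1041.5000/8 = 130.18750
Σ(xᵢ − x̄)³ = 20483.2500 ⇒ m₃ = 20483.2500/8 = 2560.40625
m₂^(3/2) = 130.18750^(1.5) = 1485.43595
g₁ = m₃ / m₂^(3/2) = 2560.40625 / 1485.43595 ≈ 1.7237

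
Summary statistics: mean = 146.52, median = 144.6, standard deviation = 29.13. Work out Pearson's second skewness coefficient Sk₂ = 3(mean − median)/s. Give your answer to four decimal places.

Sk₂ = 3(146.52 − 144.6) / 29.13 = 3 × 1.9200 / 29.13
    = 5.7600 / 29.13 ≈ 0.1977

0.1977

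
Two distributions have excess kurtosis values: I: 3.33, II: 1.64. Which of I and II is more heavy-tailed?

Higher excess kurtosis ⇒ heavier tails relative to the normal distribution.
3.33 vs 1.64: the larger is 3.33, so I has heavier tails.

I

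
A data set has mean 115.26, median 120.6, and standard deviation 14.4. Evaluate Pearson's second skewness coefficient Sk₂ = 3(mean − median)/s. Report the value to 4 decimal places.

-1.1125

Sk₂ = 3(115.26 − 120.6) / 14.4 = 3 × -5.3400 / 14.4
    = -16.0200 / 14.4 ≈ -1.1125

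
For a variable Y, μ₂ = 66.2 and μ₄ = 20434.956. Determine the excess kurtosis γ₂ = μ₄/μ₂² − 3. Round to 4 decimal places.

1.6629

μ₂² = 66.2² = 4382.44000
μ₄/μ₂² = 20434.956 / 4382.44000 = 4.66292
γ₂ = 4.66292 − 3 ≈ 1.6629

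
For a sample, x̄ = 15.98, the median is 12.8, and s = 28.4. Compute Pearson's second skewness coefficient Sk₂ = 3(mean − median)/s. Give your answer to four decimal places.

0.3359

Sk₂ = 3(15.98 − 12.8) / 28.4 = 3 × 3.1800 / 28.4
    = 9.5400 / 28.4 ≈ 0.3359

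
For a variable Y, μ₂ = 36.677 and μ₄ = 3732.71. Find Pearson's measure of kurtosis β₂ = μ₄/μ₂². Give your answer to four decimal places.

2.7748

μ₂² = 36.677² = 1345.20233
μ₄/μ₂² = 3732.71 / 1345.20233 = 2.77483
β₂ ≈ 2.7748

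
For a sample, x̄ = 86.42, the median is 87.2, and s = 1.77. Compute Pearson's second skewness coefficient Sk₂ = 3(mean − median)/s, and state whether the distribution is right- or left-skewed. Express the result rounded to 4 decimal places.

-1.3220, left-skewed

Sk₂ = 3(86.42 − 87.2) / 1.77 = 3 × -0.7800 / 1.77
    = -2.3400 / 1.77 ≈ -1.3220
Sk₂ < 0 ⇒ mean < median ⇒ left-skewed (negative skew).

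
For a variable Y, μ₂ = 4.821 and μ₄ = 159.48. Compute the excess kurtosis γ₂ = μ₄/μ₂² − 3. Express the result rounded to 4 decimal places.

μ₂² = 4.821² = 23.24204
μ₄/μ₂² = 159.48 / 23.24204 = 6.86170
γ₂ = 6.86170 − 3 ≈ 3.8617

3.8617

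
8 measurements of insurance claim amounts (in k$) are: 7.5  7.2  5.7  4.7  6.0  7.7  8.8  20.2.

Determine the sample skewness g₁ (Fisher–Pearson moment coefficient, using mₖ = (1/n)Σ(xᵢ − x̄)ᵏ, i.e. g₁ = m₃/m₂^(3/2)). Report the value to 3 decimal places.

1.957

x̄ = (7.5 + 7.2 + 5.7 + 4.7 + 6.0 + 7.7 + 8.8 + 20.2) / 8 = 8.4750
deviations (xᵢ − x̄): -0.9750, -1.2750, -2.7750, -3.7750, -2.4750, -0.7750, 0.3250, 11.7250
Σ(xᵢ − x̄)² = 168.8350 ⇒ m₂ = 168.8350/8 = 21.10437
Σ(xᵢ − x̄)³ = 1518.1448 ⇒ m₃ = 1518.1448/8 = 189.76809
m₂^(3/2) = 21.10437^(1.5) = 96.95244
g₁ = m₃ / m₂^(3/2) = 189.76809 / 96.95244 ≈ 1.957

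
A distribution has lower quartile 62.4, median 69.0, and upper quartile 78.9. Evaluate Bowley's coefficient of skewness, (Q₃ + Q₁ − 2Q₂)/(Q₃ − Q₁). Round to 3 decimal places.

numerator: Q₃ + Q₁ − 2Q₂ = 78.9 + 62.4 − 2×69.0 = 3.3000
denominator: Q₃ − Q₁ = 78.9 − 62.4 = 16.5000
Bowley skewness = 3.3000 / 16.5000 ≈ 0.200

0.200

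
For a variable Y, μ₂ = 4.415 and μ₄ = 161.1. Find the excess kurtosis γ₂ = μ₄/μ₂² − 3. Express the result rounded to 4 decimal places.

5.2648

μ₂² = 4.415² = 19.49223
μ₄/μ₂² = 161.1 / 19.49223 = 8.26483
γ₂ = 8.26483 − 3 ≈ 5.2648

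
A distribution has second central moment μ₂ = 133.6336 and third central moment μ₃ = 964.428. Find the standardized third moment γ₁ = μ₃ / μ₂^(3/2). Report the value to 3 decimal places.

0.624

σ = √μ₂ = √133.6336 = 11.56000
σ³ = μ₂^(3/2) = 1544.80442
γ₁ = μ₃/σ³ = 964.428 / 1544.80442 ≈ 0.624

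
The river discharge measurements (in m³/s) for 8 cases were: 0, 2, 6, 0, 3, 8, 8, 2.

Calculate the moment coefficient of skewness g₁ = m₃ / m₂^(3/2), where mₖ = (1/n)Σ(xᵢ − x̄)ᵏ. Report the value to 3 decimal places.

x̄ = (0 + 2 + 6 + 0 + 3 + 8 + 8 + 2) / 8 = 3.6250
deviations (xᵢ − x̄): -3.6250, -1.6250, 2.3750, -3.6250, -0.6250, 4.3750, 4.3750, -1.6250
Σ(xᵢ − x̄)² = 75.8750 ⇒ m₂ = 75.8750/8 = 9.48438
Σ(xᵢ − x̄)³ = 76.7813 ⇒ m₃ = 76.7813/8 = 9.59766
m₂^(3/2) = 9.48438^(1.5) = 29.20876
g₁ = m₃ / m₂^(3/2) = 9.59766 / 29.20876 ≈ 0.329

0.329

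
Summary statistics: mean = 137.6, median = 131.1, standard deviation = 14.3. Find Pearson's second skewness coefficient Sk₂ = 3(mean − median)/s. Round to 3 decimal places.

1.364

Sk₂ = 3(137.6 − 131.1) / 14.3 = 3 × 6.5000 / 14.3
    = 19.5000 / 14.3 ≈ 1.364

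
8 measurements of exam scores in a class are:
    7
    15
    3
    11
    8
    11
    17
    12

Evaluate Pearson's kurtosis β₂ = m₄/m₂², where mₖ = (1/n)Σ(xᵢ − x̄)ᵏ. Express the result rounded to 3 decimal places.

x̄ = 10.5000
Σ(xᵢ − x̄)² = 140.0000 ⇒ m₂ = 17.50000
Σ(xᵢ − x̄)⁴ = 5553.5000 ⇒ m₄ = 694.18750
m₂² = 306.25000
β₂ = m₄/m₂² = 694.18750 / 306.25000 ≈ 2.267

2.267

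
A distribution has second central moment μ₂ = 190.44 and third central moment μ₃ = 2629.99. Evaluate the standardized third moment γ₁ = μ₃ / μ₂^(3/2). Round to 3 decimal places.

1.001

σ = √μ₂ = √190.44 = 13.80000
σ³ = μ₂^(3/2) = 2628.07200
γ₁ = μ₃/σ³ = 2629.99 / 2628.07200 ≈ 1.001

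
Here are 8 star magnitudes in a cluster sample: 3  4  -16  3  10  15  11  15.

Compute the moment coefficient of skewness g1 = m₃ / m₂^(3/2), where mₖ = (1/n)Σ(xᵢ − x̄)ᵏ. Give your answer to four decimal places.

x̄ = (3 + 4 - 16 + 3 + 10 + 15 + 11 + 15) / 8 = 5.6250
deviations (xᵢ − x̄): -2.6250, -1.6250, -21.6250, -2.6250, 4.3750, 9.3750, 5.3750, 9.3750
Σ(xᵢ − x̄)² = 707.8750 ⇒ m₂ = 707.8750/8 = 88.48438
Σ(xᵢ − x̄)³ = -8266.2188 ⇒ m₃ = -8266.2188/8 = -1033.27734
m₂^(3/2) = 88.48438^(1.5) = 832.33830
g1 = m₃ / m₂^(3/2) = -1033.27734 / 832.33830 ≈ -1.2414

-1.2414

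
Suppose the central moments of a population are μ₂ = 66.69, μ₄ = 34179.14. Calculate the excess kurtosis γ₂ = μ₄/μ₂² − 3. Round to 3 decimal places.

4.685

μ₂² = 66.69² = 4447.55610
μ₄/μ₂² = 34179.14 / 4447.55610 = 7.68493
γ₂ = 7.68493 − 3 ≈ 4.685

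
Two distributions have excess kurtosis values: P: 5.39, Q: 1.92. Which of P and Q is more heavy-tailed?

P

Higher excess kurtosis ⇒ heavier tails relative to the normal distribution.
5.39 vs 1.92: the larger is 5.39, so P has heavier tails.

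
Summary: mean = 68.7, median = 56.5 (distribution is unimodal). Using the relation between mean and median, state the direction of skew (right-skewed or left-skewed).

mean − median = 68.7 − 56.5 = 12.2
mean > median ⇒ the longer tail is on the right ⇒ right-skewed (positively skewed).

right-skewed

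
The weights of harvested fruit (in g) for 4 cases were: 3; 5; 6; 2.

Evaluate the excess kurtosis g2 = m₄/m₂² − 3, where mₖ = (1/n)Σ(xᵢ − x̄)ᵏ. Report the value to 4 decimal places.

x̄ = 4.0000
Σ(xᵢ − x̄)² = 10.0000 ⇒ m₂ = 2.50000
Σ(xᵢ − x̄)⁴ = 34.0000 ⇒ m₄ = 8.50000
m₂² = 6.25000
g2 = m₄/m₂² − 3 = 1.36000 − 3 ≈ -1.6400

-1.6400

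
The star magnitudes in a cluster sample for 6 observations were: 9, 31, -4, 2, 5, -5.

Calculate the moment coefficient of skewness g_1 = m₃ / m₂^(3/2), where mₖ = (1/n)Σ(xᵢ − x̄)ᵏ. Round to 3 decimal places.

1.179

x̄ = (9 + 31 - 4 + 2 + 5 - 5) / 6 = 6.3333
deviations (xᵢ − x̄): 2.6667, 24.6667, -10.3333, -4.3333, -1.3333, -11.3333
Σ(xᵢ − x̄)² = 871.3333 ⇒ m₂ = 871.3333/6 = 145.22222
Σ(xᵢ − x̄)³ = 12384.4444 ⇒ m₃ = 12384.4444/6 = 2064.07407
m₂^(3/2) = 145.22222^(1.5) = 1750.04662
g_1 = m₃ / m₂^(3/2) = 2064.07407 / 1750.04662 ≈ 1.179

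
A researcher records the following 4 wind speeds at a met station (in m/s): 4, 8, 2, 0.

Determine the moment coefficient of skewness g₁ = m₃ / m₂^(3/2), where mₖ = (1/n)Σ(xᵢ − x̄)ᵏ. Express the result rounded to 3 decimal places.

0.435

x̄ = (4 + 8 + 2 + 0) / 4 = 3.5000
deviations (xᵢ − x̄): 0.5000, 4.5000, -1.5000, -3.5000
Σ(xᵢ − x̄)² = 35.0000 ⇒ m₂ = 35.0000/4 = 8.75000
Σ(xᵢ − x̄)³ = 45.0000 ⇒ m₃ = 45.0000/4 = 11.25000
m₂^(3/2) = 8.75000^(1.5) = 25.88285
g₁ = m₃ / m₂^(3/2) = 11.25000 / 25.88285 ≈ 0.435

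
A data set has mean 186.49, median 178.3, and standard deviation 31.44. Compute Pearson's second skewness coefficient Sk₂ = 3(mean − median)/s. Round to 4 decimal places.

Sk₂ = 3(186.49 − 178.3) / 31.44 = 3 × 8.1900 / 31.44
    = 24.5700 / 31.44 ≈ 0.7815

0.7815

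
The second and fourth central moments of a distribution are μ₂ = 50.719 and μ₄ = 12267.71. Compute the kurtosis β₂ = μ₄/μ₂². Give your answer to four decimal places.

4.7689

μ₂² = 50.719² = 2572.41696
μ₄/μ₂² = 12267.71 / 2572.41696 = 4.76894
β₂ ≈ 4.7689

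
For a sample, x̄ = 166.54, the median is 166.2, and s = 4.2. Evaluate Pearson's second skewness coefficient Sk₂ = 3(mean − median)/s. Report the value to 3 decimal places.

Sk₂ = 3(166.54 − 166.2) / 4.2 = 3 × 0.3400 / 4.2
    = 1.0200 / 4.2 ≈ 0.243

0.243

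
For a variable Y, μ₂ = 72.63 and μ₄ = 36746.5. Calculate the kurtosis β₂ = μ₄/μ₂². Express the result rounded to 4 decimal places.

μ₂² = 72.63² = 5275.11690
μ₄/μ₂² = 36746.5 / 5275.11690 = 6.96601
β₂ ≈ 6.9660

6.9660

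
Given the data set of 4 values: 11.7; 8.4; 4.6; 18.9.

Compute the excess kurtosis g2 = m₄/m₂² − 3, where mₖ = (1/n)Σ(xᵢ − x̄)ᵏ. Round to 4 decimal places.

x̄ = 10.9000
Σ(xᵢ − x̄)² = 110.5800 ⇒ m₂ = 27.64500
Σ(xᵢ − x̄)⁴ = 5710.7682 ⇒ m₄ = 1427.69205
m₂² = 764.24602
g2 = m₄/m₂² − 3 = 1.86811 − 3 ≈ -1.1319

-1.1319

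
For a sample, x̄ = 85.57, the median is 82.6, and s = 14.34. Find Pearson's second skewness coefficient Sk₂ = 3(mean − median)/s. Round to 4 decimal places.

Sk₂ = 3(85.57 − 82.6) / 14.34 = 3 × 2.9700 / 14.34
    = 8.9100 / 14.34 ≈ 0.6213

0.6213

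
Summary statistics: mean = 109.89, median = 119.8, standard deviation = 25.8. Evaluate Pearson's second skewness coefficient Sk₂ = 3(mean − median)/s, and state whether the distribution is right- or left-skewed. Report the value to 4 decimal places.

-1.1523, left-skewed

Sk₂ = 3(109.89 − 119.8) / 25.8 = 3 × -9.9100 / 25.8
    = -29.7300 / 25.8 ≈ -1.1523
Sk₂ < 0 ⇒ mean < median ⇒ left-skewed (negative skew).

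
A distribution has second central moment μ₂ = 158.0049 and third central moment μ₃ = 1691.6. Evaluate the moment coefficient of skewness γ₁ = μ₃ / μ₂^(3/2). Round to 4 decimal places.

0.8517

σ = √μ₂ = √158.0049 = 12.57000
σ³ = μ₂^(3/2) = 1986.12159
γ₁ = μ₃/σ³ = 1691.6 / 1986.12159 ≈ 0.8517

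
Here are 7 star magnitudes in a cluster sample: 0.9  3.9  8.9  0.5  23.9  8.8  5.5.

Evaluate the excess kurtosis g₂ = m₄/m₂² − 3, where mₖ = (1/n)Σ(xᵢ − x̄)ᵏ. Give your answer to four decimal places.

0.6932

x̄ = 7.4857
Σ(xᵢ − x̄)² = 382.1286 ⇒ m₂ = 54.58980
Σ(xᵢ − x̄)⁴ = 77042.2672 ⇒ m₄ = 11006.03817
m₂² = 2980.04582
g₂ = m₄/m₂² − 3 = 3.69324 − 3 ≈ 0.6932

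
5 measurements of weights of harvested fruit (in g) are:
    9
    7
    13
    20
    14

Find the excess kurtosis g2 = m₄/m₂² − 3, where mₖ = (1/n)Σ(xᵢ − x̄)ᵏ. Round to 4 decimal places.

x̄ = 12.6000
Σ(xᵢ − x̄)² = 101.2000 ⇒ m₂ = 20.24000
Σ(xᵢ − x̄)⁴ = 4153.9360 ⇒ m₄ = 830.78720
m₂² = 409.65760
g2 = m₄/m₂² − 3 = 2.02800 − 3 ≈ -0.9720

-0.9720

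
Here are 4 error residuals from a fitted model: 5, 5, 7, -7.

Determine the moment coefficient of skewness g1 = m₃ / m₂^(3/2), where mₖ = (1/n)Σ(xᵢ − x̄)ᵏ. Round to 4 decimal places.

-1.0776

x̄ = (5 + 5 + 7 - 7) / 4 = 2.5000
deviations (xᵢ − x̄): 2.5000, 2.5000, 4.5000, -9.5000
Σ(xᵢ − x̄)² = 123.0000 ⇒ m₂ = 123.0000/4 = 30.75000
Σ(xᵢ − x̄)³ = -735.0000 ⇒ m₃ = -735.0000/4 = -183.75000
m₂^(3/2) = 30.75000^(1.5) = 170.51700
g1 = m₃ / m₂^(3/2) = -183.75000 / 170.51700 ≈ -1.0776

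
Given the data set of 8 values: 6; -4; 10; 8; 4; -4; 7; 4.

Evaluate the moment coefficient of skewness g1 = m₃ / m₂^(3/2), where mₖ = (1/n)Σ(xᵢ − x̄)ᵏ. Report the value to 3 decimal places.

-0.672

x̄ = (6 - 4 + 10 + 8 + 4 - 4 + 7 + 4) / 8 = 3.8750
deviations (xᵢ − x̄): 2.1250, -7.8750, 6.1250, 4.1250, 0.1250, -7.8750, 3.1250, 0.1250
Σ(xᵢ − x̄)² = 192.8750 ⇒ m₂ = 192.8750/8 = 24.10938
Σ(xᵢ − x̄)³ = -636.6563 ⇒ m₃ = -636.6563/8 = -79.58203
m₂^(3/2) = 24.10938^(1.5) = 118.38016
g1 = m₃ / m₂^(3/2) = -79.58203 / 118.38016 ≈ -0.672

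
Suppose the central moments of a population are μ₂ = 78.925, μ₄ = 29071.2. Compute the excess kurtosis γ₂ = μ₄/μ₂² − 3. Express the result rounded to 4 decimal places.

μ₂² = 78.925² = 6229.15563
μ₄/μ₂² = 29071.2 / 6229.15563 = 4.66696
γ₂ = 4.66696 − 3 ≈ 1.6670

1.6670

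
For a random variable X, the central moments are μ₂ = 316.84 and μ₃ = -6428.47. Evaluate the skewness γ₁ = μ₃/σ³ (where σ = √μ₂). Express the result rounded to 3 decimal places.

-1.140

σ = √μ₂ = √316.84 = 17.80000
σ³ = μ₂^(3/2) = 5639.75200
γ₁ = μ₃/σ³ = -6428.47 / 5639.75200 ≈ -1.140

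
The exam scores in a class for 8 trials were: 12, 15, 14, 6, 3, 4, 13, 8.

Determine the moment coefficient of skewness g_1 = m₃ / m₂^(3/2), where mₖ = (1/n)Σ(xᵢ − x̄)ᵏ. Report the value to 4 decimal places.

-0.1639

x̄ = (12 + 15 + 14 + 6 + 3 + 4 + 13 + 8) / 8 = 9.3750
deviations (xᵢ − x̄): 2.6250, 5.6250, 4.6250, -3.3750, -6.3750, -5.3750, 3.6250, -1.3750
Σ(xᵢ − x̄)² = 155.8750 ⇒ m₂ = 155.8750/8 = 19.48438
Σ(xᵢ − x̄)³ = -112.7813 ⇒ m₃ = -112.7813/8 = -14.09766
m₂^(3/2) = 19.48438^(1.5) = 86.00619
g_1 = m₃ / m₂^(3/2) = -14.09766 / 86.00619 ≈ -0.1639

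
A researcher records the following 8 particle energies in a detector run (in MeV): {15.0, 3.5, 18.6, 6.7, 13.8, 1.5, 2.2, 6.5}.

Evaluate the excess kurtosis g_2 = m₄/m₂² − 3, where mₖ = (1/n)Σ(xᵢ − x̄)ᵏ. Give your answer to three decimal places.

x̄ = 8.4750
Σ(xᵢ − x̄)² = 293.2750 ⇒ m₂ = 36.65938
Σ(xᵢ − x̄)⁴ = 17681.2366 ⇒ m₄ = 2210.15457
m₂² = 1343.90978
g_2 = m₄/m₂² − 3 = 1.64457 − 3 ≈ -1.355

-1.355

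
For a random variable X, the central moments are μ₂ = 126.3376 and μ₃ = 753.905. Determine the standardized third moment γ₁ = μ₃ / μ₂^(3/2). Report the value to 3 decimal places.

σ = √μ₂ = √126.3376 = 11.24000
σ³ = μ₂^(3/2) = 1420.03462
γ₁ = μ₃/σ³ = 753.905 / 1420.03462 ≈ 0.531

0.531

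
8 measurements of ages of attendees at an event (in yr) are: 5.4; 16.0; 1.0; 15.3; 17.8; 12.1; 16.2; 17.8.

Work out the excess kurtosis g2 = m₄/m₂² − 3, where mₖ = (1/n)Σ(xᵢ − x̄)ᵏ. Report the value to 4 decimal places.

-0.4948

x̄ = 12.7000
Σ(xᵢ − x̄)² = 272.4600 ⇒ m₂ = 34.05750
Σ(xᵢ − x̄)⁴ = 23246.2182 ⇒ m₄ = 2905.77727
m₂² = 1159.91331
g2 = m₄/m₂² − 3 = 2.50517 − 3 ≈ -0.4948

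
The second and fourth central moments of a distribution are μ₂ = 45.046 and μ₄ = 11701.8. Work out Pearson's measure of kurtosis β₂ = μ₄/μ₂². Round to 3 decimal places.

5.767

μ₂² = 45.046² = 2029.14212
μ₄/μ₂² = 11701.8 / 2029.14212 = 5.76687
β₂ ≈ 5.767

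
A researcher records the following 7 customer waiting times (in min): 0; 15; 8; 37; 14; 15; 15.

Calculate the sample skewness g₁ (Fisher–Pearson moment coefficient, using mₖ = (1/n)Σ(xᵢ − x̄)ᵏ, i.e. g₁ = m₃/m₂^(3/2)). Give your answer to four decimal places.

x̄ = (0 + 15 + 8 + 37 + 14 + 15 + 15) / 7 = 14.8571
deviations (xᵢ − x̄): -14.8571, 0.1429, -6.8571, 22.1429, -0.8571, 0.1429, 0.1429
Σ(xᵢ − x̄)² = 758.8571 ⇒ m₂ = 758.8571/7 = 108.40816
Σ(xᵢ − x̄)³ = 7254.2449 ⇒ m₃ = 7254.2449/7 = 1036.32070
m₂^(3/2) = 108.40816^(1.5) = 1128.73757
g₁ = m₃ / m₂^(3/2) = 1036.32070 / 1128.73757 ≈ 0.9181

0.9181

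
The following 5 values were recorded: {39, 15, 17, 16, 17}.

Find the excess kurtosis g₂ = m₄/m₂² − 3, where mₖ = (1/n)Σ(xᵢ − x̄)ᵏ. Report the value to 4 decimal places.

0.2178

x̄ = 20.8000
Σ(xᵢ − x̄)² = 416.8000 ⇒ m₂ = 83.36000
Σ(xᵢ − x̄)⁴ = 111799.4560 ⇒ m₄ = 22359.89120
m₂² = 6948.88960
g₂ = m₄/m₂² − 3 = 3.21776 − 3 ≈ 0.2178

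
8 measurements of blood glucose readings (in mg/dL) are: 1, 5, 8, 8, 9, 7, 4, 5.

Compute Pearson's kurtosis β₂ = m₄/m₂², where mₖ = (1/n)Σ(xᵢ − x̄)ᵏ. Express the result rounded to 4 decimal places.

x̄ = 5.8750
Σ(xᵢ − x̄)² = 48.8750 ⇒ m₂ = 6.10938
Σ(xᵢ − x̄)⁴ = 716.0879 ⇒ m₄ = 89.51099
m₂² = 37.32446
β₂ = m₄/m₂² = 89.51099 / 37.32446 ≈ 2.3982

2.3982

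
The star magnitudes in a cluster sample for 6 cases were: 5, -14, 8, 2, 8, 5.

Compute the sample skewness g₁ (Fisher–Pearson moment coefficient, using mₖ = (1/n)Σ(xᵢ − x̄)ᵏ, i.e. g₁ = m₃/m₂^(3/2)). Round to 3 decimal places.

x̄ = (5 - 14 + 8 + 2 + 8 + 5) / 6 = 2.3333
deviations (xᵢ − x̄): 2.6667, -16.3333, 5.6667, -0.3333, 5.6667, 2.6667
Σ(xᵢ − x̄)² = 345.3333 ⇒ m₂ = 345.3333/6 = 57.55556
Σ(xᵢ − x̄)³ = -3955.5556 ⇒ m₃ = -3955.5556/6 = -659.25926
m₂^(3/2) = 57.55556^(1.5) = 436.64740
g₁ = m₃ / m₂^(3/2) = -659.25926 / 436.64740 ≈ -1.510

-1.510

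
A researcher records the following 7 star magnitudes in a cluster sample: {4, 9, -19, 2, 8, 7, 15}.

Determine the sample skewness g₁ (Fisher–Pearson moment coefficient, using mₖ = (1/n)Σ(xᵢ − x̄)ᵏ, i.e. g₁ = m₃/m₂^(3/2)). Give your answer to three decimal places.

x̄ = (4 + 9 - 19 + 2 + 8 + 7 + 15) / 7 = 3.7143
deviations (xᵢ − x̄): 0.2857, 5.2857, -22.7143, -1.7143, 4.2857, 3.2857, 11.2857
Σ(xᵢ − x̄)² = 703.4286 ⇒ m₂ = 703.4286/7 = 100.48980
Σ(xᵢ − x̄)³ = -10024.8980 ⇒ m₃ = -10024.8980/7 = -1432.12828
m₂^(3/2) = 100.48980^(1.5) = 1007.35593
g₁ = m₃ / m₂^(3/2) = -1432.12828 / 1007.35593 ≈ -1.422

-1.422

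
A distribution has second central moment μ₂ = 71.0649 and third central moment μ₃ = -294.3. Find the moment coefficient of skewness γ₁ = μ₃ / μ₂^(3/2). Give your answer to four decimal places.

σ = √μ₂ = √71.0649 = 8.43000
σ³ = μ₂^(3/2) = 599.07711
γ₁ = μ₃/σ³ = -294.3 / 599.07711 ≈ -0.4913

-0.4913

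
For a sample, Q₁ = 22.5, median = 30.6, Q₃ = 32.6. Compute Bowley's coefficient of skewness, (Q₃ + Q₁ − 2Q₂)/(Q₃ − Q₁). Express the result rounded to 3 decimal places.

-0.604

numerator: Q₃ + Q₁ − 2Q₂ = 32.6 + 22.5 − 2×30.6 = -6.1000
denominator: Q₃ − Q₁ = 32.6 − 22.5 = 10.1000
Bowley skewness = -6.1000 / 10.1000 ≈ -0.604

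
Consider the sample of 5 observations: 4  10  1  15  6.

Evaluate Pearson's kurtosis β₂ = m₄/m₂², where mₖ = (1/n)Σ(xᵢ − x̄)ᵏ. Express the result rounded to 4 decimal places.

1.8945

x̄ = 7.2000
Σ(xᵢ − x̄)² = 118.8000 ⇒ m₂ = 23.76000
Σ(xᵢ − x̄)⁴ = 5347.5360 ⇒ m₄ = 1069.50720
m₂² = 564.53760
β₂ = m₄/m₂² = 1069.50720 / 564.53760 ≈ 1.8945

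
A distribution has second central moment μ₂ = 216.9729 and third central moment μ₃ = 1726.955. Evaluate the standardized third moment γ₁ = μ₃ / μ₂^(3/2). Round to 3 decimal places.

σ = √μ₂ = √216.9729 = 14.73000
σ³ = μ₂^(3/2) = 3196.01082
γ₁ = μ₃/σ³ = 1726.955 / 3196.01082 ≈ 0.540

0.540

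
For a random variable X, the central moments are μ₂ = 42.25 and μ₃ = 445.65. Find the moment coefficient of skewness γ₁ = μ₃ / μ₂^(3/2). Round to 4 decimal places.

σ = √μ₂ = √42.25 = 6.50000
σ³ = μ₂^(3/2) = 274.62500
γ₁ = μ₃/σ³ = 445.65 / 274.62500 ≈ 1.6228

1.6228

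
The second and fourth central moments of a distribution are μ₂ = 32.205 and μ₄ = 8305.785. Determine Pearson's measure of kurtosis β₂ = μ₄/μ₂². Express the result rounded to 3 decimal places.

μ₂² = 32.205² = 1037.16202
μ₄/μ₂² = 8305.785 / 1037.16202 = 8.00818
β₂ ≈ 8.008

8.008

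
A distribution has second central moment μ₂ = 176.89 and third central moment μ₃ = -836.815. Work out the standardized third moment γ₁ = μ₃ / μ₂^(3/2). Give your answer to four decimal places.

σ = √μ₂ = √176.89 = 13.30000
σ³ = μ₂^(3/2) = 2352.63700
γ₁ = μ₃/σ³ = -836.815 / 2352.63700 ≈ -0.3557

-0.3557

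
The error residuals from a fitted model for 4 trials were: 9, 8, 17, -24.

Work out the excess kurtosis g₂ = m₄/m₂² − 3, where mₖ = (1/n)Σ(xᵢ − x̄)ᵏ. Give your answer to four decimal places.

x̄ = 2.5000
Σ(xᵢ − x̄)² = 985.0000 ⇒ m₂ = 246.25000
Σ(xᵢ − x̄)⁴ = 540060.2500 ⇒ m₄ = 135015.06250
m₂² = 60639.06250
g₂ = m₄/m₂² − 3 = 2.22654 − 3 ≈ -0.7735

-0.7735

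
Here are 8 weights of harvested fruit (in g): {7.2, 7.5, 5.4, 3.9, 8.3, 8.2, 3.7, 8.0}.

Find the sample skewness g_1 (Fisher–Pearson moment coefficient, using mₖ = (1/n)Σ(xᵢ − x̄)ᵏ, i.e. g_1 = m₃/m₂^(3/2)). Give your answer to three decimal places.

-0.594

x̄ = (7.2 + 7.5 + 5.4 + 3.9 + 8.3 + 8.2 + 3.7 + 8.0) / 8 = 6.5250
deviations (xᵢ − x̄): 0.6750, 0.9750, -1.1250, -2.6250, 1.7750, 1.6750, -2.8250, 1.4750
Σ(xᵢ − x̄)² = 25.6750 ⇒ m₂ = 25.6750/8 = 3.20937
Σ(xᵢ − x̄)³ = -27.3218 ⇒ m₃ = -27.3218/8 = -3.41522
m₂^(3/2) = 3.20937^(1.5) = 5.74951
g_1 = m₃ / m₂^(3/2) = -3.41522 / 5.74951 ≈ -0.594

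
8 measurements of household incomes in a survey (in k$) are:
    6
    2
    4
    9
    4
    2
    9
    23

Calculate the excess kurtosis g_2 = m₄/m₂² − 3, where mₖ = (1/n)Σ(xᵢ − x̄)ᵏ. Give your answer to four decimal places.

x̄ = 7.3750
Σ(xᵢ − x̄)² = 331.8750 ⇒ m₂ = 41.48438
Σ(xᵢ − x̄)⁴ = 61550.9941 ⇒ m₄ = 7693.87427
m₂² = 1720.95337
g_2 = m₄/m₂² − 3 = 4.47070 − 3 ≈ 1.4707

1.4707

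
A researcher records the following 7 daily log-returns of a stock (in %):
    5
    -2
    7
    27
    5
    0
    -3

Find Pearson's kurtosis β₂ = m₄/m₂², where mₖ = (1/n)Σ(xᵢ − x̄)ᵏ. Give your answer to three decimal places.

x̄ = 5.5714
Σ(xᵢ − x̄)² = 623.7143 ⇒ m₂ = 89.10204
Σ(xᵢ − x̄)⁴ = 220501.6385 ⇒ m₄ = 31500.23407
m₂² = 7939.17368
β₂ = m₄/m₂² = 31500.23407 / 7939.17368 ≈ 3.968

3.968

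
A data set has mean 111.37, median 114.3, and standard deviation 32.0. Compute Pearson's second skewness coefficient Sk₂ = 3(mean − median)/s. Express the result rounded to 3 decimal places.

Sk₂ = 3(111.37 − 114.3) / 32.0 = 3 × -2.9300 / 32.0
    = -8.7900 / 32.0 ≈ -0.275

-0.275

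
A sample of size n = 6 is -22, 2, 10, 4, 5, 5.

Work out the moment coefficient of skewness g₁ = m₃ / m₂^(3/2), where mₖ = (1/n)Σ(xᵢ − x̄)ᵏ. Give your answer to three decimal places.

x̄ = (-22 + 2 + 10 + 4 + 5 + 5) / 6 = 0.6667
deviations (xᵢ − x̄): -22.6667, 1.3333, 9.3333, 3.3333, 4.3333, 4.3333
Σ(xᵢ − x̄)² = 651.3333 ⇒ m₂ = 651.3333/6 = 108.55556
Σ(xᵢ − x̄)³ = -10630.4444 ⇒ m₃ = -10630.4444/6 = -1771.74074
m₂^(3/2) = 108.55556^(1.5) = 1131.04030
g₁ = m₃ / m₂^(3/2) = -1771.74074 / 1131.04030 ≈ -1.566

-1.566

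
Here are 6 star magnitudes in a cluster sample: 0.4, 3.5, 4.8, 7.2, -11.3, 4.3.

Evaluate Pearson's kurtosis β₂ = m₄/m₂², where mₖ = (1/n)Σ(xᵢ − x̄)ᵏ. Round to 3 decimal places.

3.459

x̄ = 1.4833
Σ(xᵢ − x̄)² = 220.2683 ⇒ m₂ = 36.71139
Σ(xᵢ − x̄)⁴ = 27973.8745 ⇒ m₄ = 4662.31242
m₂² = 1347.72607
β₂ = m₄/m₂² = 4662.31242 / 1347.72607 ≈ 3.459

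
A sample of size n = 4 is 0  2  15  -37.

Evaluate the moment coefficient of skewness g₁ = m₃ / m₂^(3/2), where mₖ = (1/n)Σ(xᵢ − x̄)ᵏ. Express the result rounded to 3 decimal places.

-0.838

x̄ = (0 + 2 + 15 - 37) / 4 = -5.0000
deviations (xᵢ − x̄): 5.0000, 7.0000, 20.0000, -32.0000
Σ(xᵢ − x̄)² = 1498.0000 ⇒ m₂ = 1498.0000/4 = 374.50000
Σ(xᵢ − x̄)³ = -24300.0000 ⇒ m₃ = -24300.0000/4 = -6075.00000
m₂^(3/2) = 374.50000^(1.5) = 7247.32493
g₁ = m₃ / m₂^(3/2) = -6075.00000 / 7247.32493 ≈ -0.838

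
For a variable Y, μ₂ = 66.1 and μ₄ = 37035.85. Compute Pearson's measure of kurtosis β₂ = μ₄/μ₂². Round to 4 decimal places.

8.4766

μ₂² = 66.1² = 4369.21000
μ₄/μ₂² = 37035.85 / 4369.21000 = 8.47656
β₂ ≈ 8.4766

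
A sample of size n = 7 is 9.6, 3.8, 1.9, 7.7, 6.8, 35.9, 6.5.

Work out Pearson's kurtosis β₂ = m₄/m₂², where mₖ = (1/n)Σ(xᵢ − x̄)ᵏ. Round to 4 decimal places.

4.7411

x̄ = 10.3143
Σ(xᵢ − x̄)² = 802.1086 ⇒ m₂ = 114.58694
Σ(xᵢ − x̄)⁴ = 435763.4748 ⇒ m₄ = 62251.92497
m₂² = 13130.16654
β₂ = m₄/m₂² = 62251.92497 / 13130.16654 ≈ 4.7411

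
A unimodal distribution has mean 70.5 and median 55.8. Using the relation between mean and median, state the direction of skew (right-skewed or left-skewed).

mean − median = 70.5 − 55.8 = 14.7
mean > median ⇒ the longer tail is on the right ⇒ right-skewed (positively skewed).

right-skewed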